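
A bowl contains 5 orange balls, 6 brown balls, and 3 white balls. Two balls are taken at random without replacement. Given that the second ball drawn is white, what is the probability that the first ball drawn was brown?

P(first=brown and the second ball drawn is white) = (6/14)·(3/13) = 9/91.
P(the second ball drawn is white) = Σ over first color = 15/182 + 9/91 + 3/91 = 3/14.
By Bayes, P(first=brown | the second ball drawn is white) = 9/91 / 3/14 = 6/13 ≈ 0.4615.

6/13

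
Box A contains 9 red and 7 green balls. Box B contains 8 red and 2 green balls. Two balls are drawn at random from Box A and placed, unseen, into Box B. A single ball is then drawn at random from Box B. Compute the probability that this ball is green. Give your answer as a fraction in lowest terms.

23/96

Condition on how many of the transferred balls are green (from Box A: 7 green of 16; then Box B has 12 total).
  0 green: C(7,0)C(9,2)/C(16,2) = 3/10; then P = 2/12
  1 green: C(7,1)C(9,1)/C(16,2) = 21/40; then P = 3/12
  2 green: C(7,2)C(9,0)/C(16,2) = 7/40; then P = 4/12
P(green from Box B) = 23/96 ≈ 0.2396.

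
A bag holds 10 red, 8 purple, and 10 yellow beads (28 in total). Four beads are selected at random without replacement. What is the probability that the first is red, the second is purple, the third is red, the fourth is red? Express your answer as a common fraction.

16/1365

Multiply the conditional probability of each draw in order, without replacement, so each draw removes one from its color and from the total.
P = (10/28) · (8/27) · (9/26) · (8/25) = 16/1365 ≈ 0.0117.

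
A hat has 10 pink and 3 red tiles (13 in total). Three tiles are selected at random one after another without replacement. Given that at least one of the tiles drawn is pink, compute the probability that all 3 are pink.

P(all 3 pink) = C(10,3)/C(13,3) = 60/143; P(at least one pink) = 1 − C(3,3)/C(13,3) = 285/286.
Since 'all 3 pink' ⊆ 'at least one pink', P(all 3 | at least one) = 60/143 / 285/286 = 8/19 ≈ 0.4211.

8/19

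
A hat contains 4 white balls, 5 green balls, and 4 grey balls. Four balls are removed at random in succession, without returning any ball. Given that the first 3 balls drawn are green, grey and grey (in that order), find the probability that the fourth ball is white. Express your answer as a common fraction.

After removing 1 green, 2 grey, the hat has 4 white out of 10 remaining.
P(fourth is white | given) = 4/10 = 2/5 ≈ 0.4000.

2/5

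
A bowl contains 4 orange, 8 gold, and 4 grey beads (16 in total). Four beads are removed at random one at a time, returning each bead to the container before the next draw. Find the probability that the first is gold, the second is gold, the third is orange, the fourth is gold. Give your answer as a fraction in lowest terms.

1/32

Multiply the conditional probability of each draw in order, with replacement (the composition resets each draw).
P = (8/16) · (8/16) · (4/16) · (8/16) = 1/32 ≈ 0.0312.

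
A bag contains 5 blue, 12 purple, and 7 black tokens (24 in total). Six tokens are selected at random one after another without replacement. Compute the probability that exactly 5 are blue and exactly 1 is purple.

3/33649

Unordered draws without replacement: count favorable combinations over C(24,6).
Favorable = C(5,5) · C(12,1) · C(7,0) = 12; total = C(24,6) = 134596.
P = 12/134596 = 3/33649 ≈ 0.0001.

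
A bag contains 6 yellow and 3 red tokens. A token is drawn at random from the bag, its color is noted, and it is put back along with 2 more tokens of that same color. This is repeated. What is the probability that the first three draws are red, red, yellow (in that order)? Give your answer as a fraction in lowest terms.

Track the composition after each reinforcement of +2.
P = (3/9) · (5/11) · (6/13) = 10/143 ≈ 0.0699.

10/143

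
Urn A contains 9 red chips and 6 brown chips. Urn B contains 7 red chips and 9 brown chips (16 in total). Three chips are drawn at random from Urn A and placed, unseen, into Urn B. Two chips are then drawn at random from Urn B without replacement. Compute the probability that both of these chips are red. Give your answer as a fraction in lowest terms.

404/1995

Condition on how many of the transferred chips are red (from Urn A: 9 red of 15; then Urn B has 19 total).
  0 red: C(9,0)C(6,3)/C(15,3) = 4/91; then P = C(7,2)/C(19,2) = 7/57
  1 red: C(9,1)C(6,2)/C(15,3) = 27/91; then P = C(8,2)/C(19,2) = 28/171
  2 red: C(9,2)C(6,1)/C(15,3) = 216/455; then P = C(9,2)/C(19,2) = 4/19
  3 red: C(9,3)C(6,0)/C(15,3) = 12/65; then P = C(10,2)/C(19,2) = 5/19
P(both red) = 404/1995 ≈ 0.2025.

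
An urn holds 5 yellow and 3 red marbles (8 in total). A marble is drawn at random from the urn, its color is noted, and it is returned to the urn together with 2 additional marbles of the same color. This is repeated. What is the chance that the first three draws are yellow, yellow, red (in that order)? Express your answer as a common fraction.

7/64

Track the composition after each reinforcement of +2.
P = (5/8) · (7/10) · (3/12) = 7/64 ≈ 0.1094.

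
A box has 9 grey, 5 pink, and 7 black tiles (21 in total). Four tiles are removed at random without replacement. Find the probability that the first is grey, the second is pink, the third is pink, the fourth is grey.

Multiply the conditional probability of each draw in order, without replacement, so each draw removes one from its color and from the total.
P = (9/21) · (5/20) · (4/19) · (8/18) = 4/399 ≈ 0.0100.

4/399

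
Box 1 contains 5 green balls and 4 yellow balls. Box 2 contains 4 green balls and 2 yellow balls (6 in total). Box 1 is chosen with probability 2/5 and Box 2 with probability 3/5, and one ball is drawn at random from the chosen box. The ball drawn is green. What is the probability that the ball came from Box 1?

5/14

P(green | Box 1) = 5/9; P(green | Box 2) = 2/3.
P(green) = 2/5·5/9 + 3/5·2/3 = 28/45.
By Bayes' rule, P(Box 1 | green) = 2/9 / 28/45 = 5/14 ≈ 0.3571.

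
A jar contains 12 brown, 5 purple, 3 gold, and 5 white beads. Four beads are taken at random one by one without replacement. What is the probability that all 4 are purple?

Unordered draws without replacement: count favorable combinations over C(25,4).
Favorable = C(12,0) · C(5,4) · C(3,0) · C(5,0) = 5; total = C(25,4) = 12650.
P = 5/12650 = 1/2530 ≈ 0.0004.

1/2530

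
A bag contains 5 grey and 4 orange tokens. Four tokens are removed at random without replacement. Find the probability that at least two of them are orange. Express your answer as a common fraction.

Sum the hypergeometric tail for j = 2,…,4 orange tokens.
Favorable = C(4,2)·C(5,2) + C(4,3)·C(5,1) + C(4,4)·C(5,0) = 81; total = C(9,4) = 126.
P = 81/126 = 9/14 ≈ 0.6429.

9/14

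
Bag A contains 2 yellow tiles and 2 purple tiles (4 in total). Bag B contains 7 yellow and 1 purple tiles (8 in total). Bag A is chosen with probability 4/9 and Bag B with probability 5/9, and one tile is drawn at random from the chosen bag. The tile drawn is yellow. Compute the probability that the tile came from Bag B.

35/51

P(yellow | Bag A) = 1/2; P(yellow | Bag B) = 7/8.
P(yellow) = 4/9·1/2 + 5/9·7/8 = 17/24.
By Bayes' rule, P(Bag B | yellow) = 35/72 / 17/24 = 35/51 ≈ 0.6863.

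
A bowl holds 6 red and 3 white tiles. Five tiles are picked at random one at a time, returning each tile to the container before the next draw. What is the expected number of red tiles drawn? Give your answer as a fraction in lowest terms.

10/3

By linearity of expectation, E[X] = Σ P(draw i is red); each independent draw has P(red) = 6/9.
E[X] = 5 · 6/9 = 10/3 ≈ 3.3333.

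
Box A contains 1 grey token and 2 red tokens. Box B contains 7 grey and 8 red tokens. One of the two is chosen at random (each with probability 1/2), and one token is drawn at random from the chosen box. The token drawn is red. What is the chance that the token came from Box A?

5/9

P(red | Box A) = 2/3; P(red | Box B) = 8/15.
P(red) = 1/2·2/3 + 1/2·8/15 = 3/5.
By Bayes' rule, P(Box A | red) = 1/3 / 3/5 = 5/9 ≈ 0.5556.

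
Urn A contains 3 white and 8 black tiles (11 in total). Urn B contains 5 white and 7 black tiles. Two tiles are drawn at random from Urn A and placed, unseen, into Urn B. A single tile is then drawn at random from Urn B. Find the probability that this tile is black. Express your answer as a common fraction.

93/154

Condition on how many of the transferred tiles are black (from Urn A: 8 black of 11; then Urn B has 14 total).
  0 black: C(8,0)C(3,2)/C(11,2) = 3/55; then P = 7/14
  1 black: C(8,1)C(3,1)/C(11,2) = 24/55; then P = 8/14
  2 black: C(8,2)C(3,0)/C(11,2) = 28/55; then P = 9/14
P(black from Urn B) = 93/154 ≈ 0.6039.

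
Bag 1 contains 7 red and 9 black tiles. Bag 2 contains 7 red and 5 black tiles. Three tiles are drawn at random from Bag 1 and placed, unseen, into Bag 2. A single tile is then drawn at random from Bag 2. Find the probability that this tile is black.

107/240

Condition on how many of the transferred tiles are black (from Bag 1: 9 black of 16; then Bag 2 has 15 total).
  0 black: C(9,0)C(7,3)/C(16,3) = 1/16; then P = 5/15
  1 black: C(9,1)C(7,2)/C(16,3) = 27/80; then P = 6/15
  2 black: C(9,2)C(7,1)/C(16,3) = 9/20; then P = 7/15
  3 black: C(9,3)C(7,0)/C(16,3) = 3/20; then P = 8/15
P(black from Bag 2) = 107/240 ≈ 0.4458.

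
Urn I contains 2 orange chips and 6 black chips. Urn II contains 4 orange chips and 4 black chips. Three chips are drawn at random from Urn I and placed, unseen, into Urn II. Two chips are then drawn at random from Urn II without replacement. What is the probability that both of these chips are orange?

Condition on how many of the transferred chips are orange (from Urn I: 2 orange of 8; then Urn II has 11 total).
  0 orange: C(2,0)C(6,3)/C(8,3) = 5/14; then P = C(4,2)/C(11,2) = 6/55
  1 orange: C(2,1)C(6,2)/C(8,3) = 15/28; then P = C(5,2)/C(11,2) = 2/11
  2 orange: C(2,2)C(6,1)/C(8,3) = 3/28; then P = C(6,2)/C(11,2) = 3/11
P(both orange) = 51/308 ≈ 0.1656.

51/308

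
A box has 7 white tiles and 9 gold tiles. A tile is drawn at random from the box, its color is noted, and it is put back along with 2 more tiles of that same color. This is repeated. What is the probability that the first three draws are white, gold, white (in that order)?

Track the composition after each reinforcement of +2.
P = (7/16) · (9/18) · (9/20) = 63/640 ≈ 0.0984.

63/640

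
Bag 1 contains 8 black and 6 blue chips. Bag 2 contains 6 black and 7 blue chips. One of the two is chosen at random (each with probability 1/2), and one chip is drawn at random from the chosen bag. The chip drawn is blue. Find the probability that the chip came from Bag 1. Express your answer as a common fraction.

P(blue | Bag 1) = 3/7; P(blue | Bag 2) = 7/13.
P(blue) = 1/2·3/7 + 1/2·7/13 = 44/91.
By Bayes' rule, P(Bag 1 | blue) = 3/14 / 44/91 = 39/88 ≈ 0.4432.

39/88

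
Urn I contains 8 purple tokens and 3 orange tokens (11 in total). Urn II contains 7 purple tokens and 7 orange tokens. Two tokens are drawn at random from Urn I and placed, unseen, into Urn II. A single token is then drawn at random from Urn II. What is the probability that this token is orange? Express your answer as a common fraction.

Condition on how many of the transferred tokens are orange (from Urn I: 3 orange of 11; then Urn II has 16 total).
  0 orange: C(3,0)C(8,2)/C(11,2) = 28/55; then P = 7/16
  1 orange: C(3,1)C(8,1)/C(11,2) = 24/55; then P = 8/16
  2 orange: C(3,2)C(8,0)/C(11,2) = 3/55; then P = 9/16
P(orange from Urn II) = 83/176 ≈ 0.4716.

83/176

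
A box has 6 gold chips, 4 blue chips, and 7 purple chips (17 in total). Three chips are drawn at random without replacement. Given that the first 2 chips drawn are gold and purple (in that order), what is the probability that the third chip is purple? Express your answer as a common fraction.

2/5

After removing 1 gold, 1 purple, the box has 6 purple out of 15 remaining.
P(third is purple | given) = 6/15 = 2/5 ≈ 0.4000.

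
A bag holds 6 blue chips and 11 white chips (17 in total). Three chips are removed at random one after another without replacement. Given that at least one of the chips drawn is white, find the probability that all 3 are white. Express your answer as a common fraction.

1/4

P(all 3 white) = C(11,3)/C(17,3) = 33/136; P(at least one white) = 1 − C(6,3)/C(17,3) = 33/34.
Since 'all 3 white' ⊆ 'at least one white', P(all 3 | at least one) = 33/136 / 33/34 = 1/4 ≈ 0.2500.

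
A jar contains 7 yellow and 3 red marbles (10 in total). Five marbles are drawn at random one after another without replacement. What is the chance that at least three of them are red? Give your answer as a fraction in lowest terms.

1/12

Sum the hypergeometric tail for j = 3,…,3 red marbles.
Favorable = C(3,3)·C(7,2) = 21; total = C(10,5) = 252.
P = 21/252 = 1/12 ≈ 0.0833.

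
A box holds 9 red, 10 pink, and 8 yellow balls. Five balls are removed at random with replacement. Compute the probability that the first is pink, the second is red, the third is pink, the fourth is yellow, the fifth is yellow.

Multiply the conditional probability of each draw in order, with replacement (the composition resets each draw).
P = (10/27) · (9/27) · (10/27) · (8/27) · (8/27) = 6400/1594323 ≈ 0.0040.

6400/1594323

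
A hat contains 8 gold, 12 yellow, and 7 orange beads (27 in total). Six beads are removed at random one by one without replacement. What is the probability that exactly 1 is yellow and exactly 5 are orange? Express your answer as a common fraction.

Unordered draws without replacement: count favorable combinations over C(27,6).
Favorable = C(8,0) · C(12,1) · C(7,5) = 252; total = C(27,6) = 296010.
P = 252/296010 = 14/16445 ≈ 0.0009.

14/16445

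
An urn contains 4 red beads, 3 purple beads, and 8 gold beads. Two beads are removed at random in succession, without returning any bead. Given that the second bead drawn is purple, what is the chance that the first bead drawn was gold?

P(first=gold and the second bead drawn is purple) = (8/15)·(3/14) = 4/35.
P(the second bead drawn is purple) = Σ over first color = 2/35 + 1/35 + 4/35 = 1/5.
By Bayes, P(first=gold | the second bead drawn is purple) = 4/35 / 1/5 = 4/7 ≈ 0.5714.

4/7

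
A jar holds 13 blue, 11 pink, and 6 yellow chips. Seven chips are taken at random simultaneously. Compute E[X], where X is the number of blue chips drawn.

91/30

By linearity of expectation, E[X] = Σ P(draw i is blue); by symmetry each draw (even without replacement) has P(blue) = 13/30.
E[X] = 7 · 13/30 = 91/30 ≈ 3.0333.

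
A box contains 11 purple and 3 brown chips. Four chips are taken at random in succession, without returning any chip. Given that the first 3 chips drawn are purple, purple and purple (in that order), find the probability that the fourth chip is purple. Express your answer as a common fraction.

After removing 3 purple, the box has 8 purple out of 11 remaining.
P(fourth is purple | given) = 8/11 ≈ 0.7273.

8/11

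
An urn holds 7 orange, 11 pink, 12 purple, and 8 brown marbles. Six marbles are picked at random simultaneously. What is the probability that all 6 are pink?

Unordered draws without replacement: count favorable combinations over C(38,6).
Favorable = C(7,0) · C(11,6) · C(12,0) · C(8,0) = 462; total = C(38,6) = 2760681.
P = 462/2760681 = 2/11951 ≈ 0.0002.

2/11951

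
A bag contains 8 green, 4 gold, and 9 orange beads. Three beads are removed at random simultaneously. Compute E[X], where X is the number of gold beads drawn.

4/7

By linearity of expectation, E[X] = Σ P(draw i is gold); by symmetry each draw (even without replacement) has P(gold) = 4/21.
E[X] = 3 · 4/21 = 4/7 ≈ 0.5714.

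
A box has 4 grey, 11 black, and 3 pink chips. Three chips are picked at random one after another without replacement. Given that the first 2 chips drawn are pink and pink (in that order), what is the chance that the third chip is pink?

1/16

After removing 2 pink, the box has 1 pink out of 16 remaining.
P(third is pink | given) = 1/16 ≈ 0.0625.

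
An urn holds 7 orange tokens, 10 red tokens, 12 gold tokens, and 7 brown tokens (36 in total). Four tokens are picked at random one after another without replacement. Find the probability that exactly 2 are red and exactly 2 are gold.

6/119

Unordered draws without replacement: count favorable combinations over C(36,4).
Favorable = C(7,0) · C(10,2) · C(12,2) · C(7,0) = 2970; total = C(36,4) = 58905.
P = 2970/58905 = 6/119 ≈ 0.0504.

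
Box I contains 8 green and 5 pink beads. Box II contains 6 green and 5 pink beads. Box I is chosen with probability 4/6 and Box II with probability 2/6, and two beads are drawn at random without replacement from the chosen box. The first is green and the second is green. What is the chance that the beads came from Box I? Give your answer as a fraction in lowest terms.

308/425

P(E | Box I) = 14/39; P(E | Box II) = 3/11.
P(E) = 2/3·14/39 + 1/3·3/11 = 425/1287.
By Bayes' rule, P(Box I | E) = 28/117 / 425/1287 = 308/425 ≈ 0.7247.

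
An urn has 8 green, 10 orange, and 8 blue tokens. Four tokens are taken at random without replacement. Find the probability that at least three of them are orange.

Sum the hypergeometric tail for j = 3,…,4 orange tokens.
Favorable = C(10,3)·C(16,1) + C(10,4)·C(16,0) = 2130; total = C(26,4) = 14950.
P = 2130/14950 = 213/1495 ≈ 0.1425.

213/1495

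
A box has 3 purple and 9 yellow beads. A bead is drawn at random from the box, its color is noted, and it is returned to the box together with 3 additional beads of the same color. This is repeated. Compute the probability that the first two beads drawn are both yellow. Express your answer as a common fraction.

After a yellow draw the box holds 12 yellow out of 15.
P = (9/12)·(12/15) = 3/5 ≈ 0.6000.

3/5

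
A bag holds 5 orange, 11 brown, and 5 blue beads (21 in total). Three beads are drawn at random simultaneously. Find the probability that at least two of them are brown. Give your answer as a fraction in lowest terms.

Sum the hypergeometric tail for j = 2,…,3 brown beads.
Favorable = C(11,2)·C(10,1) + C(11,3)·C(10,0) = 715; total = C(21,3) = 1330.
P = 715/1330 = 143/266 ≈ 0.5376.

143/266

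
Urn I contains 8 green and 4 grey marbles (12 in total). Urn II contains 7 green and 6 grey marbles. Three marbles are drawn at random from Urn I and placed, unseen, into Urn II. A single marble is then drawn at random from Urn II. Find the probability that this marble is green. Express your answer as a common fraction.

Condition on how many of the transferred marbles are green (from Urn I: 8 green of 12; then Urn II has 16 total).
  0 green: C(8,0)C(4,3)/C(12,3) = 1/55; then P = 7/16
  1 green: C(8,1)C(4,2)/C(12,3) = 12/55; then P = 8/16
  2 green: C(8,2)C(4,1)/C(12,3) = 28/55; then P = 9/16
  3 green: C(8,3)C(4,0)/C(12,3) = 14/55; then P = 10/16
P(green from Urn II) = 9/16 ≈ 0.5625.

9/16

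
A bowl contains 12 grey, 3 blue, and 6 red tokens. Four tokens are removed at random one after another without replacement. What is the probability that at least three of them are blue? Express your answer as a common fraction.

2/665

Sum the hypergeometric tail for j = 3,…,3 blue tokens.
Favorable = C(3,3)·C(18,1) = 18; total = C(21,4) = 5985.
P = 18/5985 = 2/665 ≈ 0.0030.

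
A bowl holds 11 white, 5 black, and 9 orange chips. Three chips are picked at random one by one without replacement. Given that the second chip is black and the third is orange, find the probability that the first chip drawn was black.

4/23

P(first=black and the second chip is black and the third is orange) = (5/25)·(4/24)·(9/23) = 3/230.
P(E) = Σ over first color = 33/920 + 3/230 + 3/115 = 3/40.
By Bayes, P(first=black | E) = 3/230 / 3/40 = 4/23 ≈ 0.1739.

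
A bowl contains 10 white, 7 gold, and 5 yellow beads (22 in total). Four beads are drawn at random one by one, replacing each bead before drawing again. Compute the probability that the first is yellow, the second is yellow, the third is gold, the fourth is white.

Multiply the conditional probability of each draw in order, with replacement (the composition resets each draw).
P = (5/22) · (5/22) · (7/22) · (10/22) = 875/117128 ≈ 0.0075.

875/117128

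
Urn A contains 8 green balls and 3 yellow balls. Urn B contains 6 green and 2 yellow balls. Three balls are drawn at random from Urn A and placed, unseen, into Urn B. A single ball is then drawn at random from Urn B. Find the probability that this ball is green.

Condition on how many of the transferred balls are green (from Urn A: 8 green of 11; then Urn B has 11 total).
  0 green: C(8,0)C(3,3)/C(11,3) = 1/165; then P = 6/11
  1 green: C(8,1)C(3,2)/C(11,3) = 8/55; then P = 7/11
  2 green: C(8,2)C(3,1)/C(11,3) = 28/55; then P = 8/11
  3 green: C(8,3)C(3,0)/C(11,3) = 56/165; then P = 9/11
P(green from Urn B) = 90/121 ≈ 0.7438.

90/121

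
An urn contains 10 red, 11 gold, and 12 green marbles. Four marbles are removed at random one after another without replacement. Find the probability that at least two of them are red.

87/248

Sum the hypergeometric tail for j = 2,…,4 red marbles.
Favorable = C(10,2)·C(23,2) + C(10,3)·C(23,1) + C(10,4)·C(23,0) = 14355; total = C(33,4) = 40920.
P = 14355/40920 = 87/248 ≈ 0.3508.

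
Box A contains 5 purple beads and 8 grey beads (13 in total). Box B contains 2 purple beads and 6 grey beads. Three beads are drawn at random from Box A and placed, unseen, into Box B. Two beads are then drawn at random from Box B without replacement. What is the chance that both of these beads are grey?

Condition on how many of the transferred beads are grey (from Box A: 8 grey of 13; then Box B has 11 total).
  0 grey: C(8,0)C(5,3)/C(13,3) = 5/143; then P = C(6,2)/C(11,2) = 3/11
  1 grey: C(8,1)C(5,2)/C(13,3) = 40/143; then P = C(7,2)/C(11,2) = 21/55
  2 grey: C(8,2)C(5,1)/C(13,3) = 70/143; then P = C(8,2)/C(11,2) = 28/55
  3 grey: C(8,3)C(5,0)/C(13,3) = 28/143; then P = C(9,2)/C(11,2) = 36/55
P(both grey) = 353/715 ≈ 0.4937.

353/715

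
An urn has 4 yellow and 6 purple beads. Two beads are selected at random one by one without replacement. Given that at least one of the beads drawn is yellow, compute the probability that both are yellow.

P(both yellow) = C(4,2)/C(10,2) = 2/15; P(at least one yellow) = 1 − C(6,2)/C(10,2) = 2/3.
Since 'both yellow' ⊆ 'at least one yellow', P(both | at least one) = 2/15 / 2/3 = 1/5 ≈ 0.2000.

1/5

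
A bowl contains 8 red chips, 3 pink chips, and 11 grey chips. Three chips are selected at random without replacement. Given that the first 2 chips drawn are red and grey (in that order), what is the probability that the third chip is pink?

After removing 1 red, 1 grey, the bowl has 3 pink out of 20 remaining.
P(third is pink | given) = 3/20 ≈ 0.1500.

3/20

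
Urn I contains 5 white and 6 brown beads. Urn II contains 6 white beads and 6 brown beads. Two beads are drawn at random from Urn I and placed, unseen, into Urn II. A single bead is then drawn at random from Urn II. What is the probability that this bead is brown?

39/77

Condition on how many of the transferred beads are brown (from Urn I: 6 brown of 11; then Urn II has 14 total).
  0 brown: C(6,0)C(5,2)/C(11,2) = 2/11; then P = 6/14
  1 brown: C(6,1)C(5,1)/C(11,2) = 6/11; then P = 7/14
  2 brown: C(6,2)C(5,0)/C(11,2) = 3/11; then P = 8/14
P(brown from Urn II) = 39/77 ≈ 0.5065.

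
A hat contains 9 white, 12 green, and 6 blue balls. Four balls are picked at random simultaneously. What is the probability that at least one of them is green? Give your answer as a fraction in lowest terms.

Use the complement: P(at least one green) = 1 − P(no green).
P(none) = C(15,4)/C(27,4) = 1365/17550.
So P = 1 − 1365/17550 = 83/90 ≈ 0.9222.

83/90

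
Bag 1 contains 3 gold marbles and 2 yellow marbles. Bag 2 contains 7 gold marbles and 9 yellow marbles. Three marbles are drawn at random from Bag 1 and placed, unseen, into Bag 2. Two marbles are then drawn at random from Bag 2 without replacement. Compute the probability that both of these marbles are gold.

23/114

Condition on how many of the transferred marbles are gold (from Bag 1: 3 gold of 5; then Bag 2 has 19 total).
  1 gold: C(3,1)C(2,2)/C(5,3) = 3/10; then P = C(8,2)/C(19,2) = 28/171
  2 gold: C(3,2)C(2,1)/C(5,3) = 3/5; then P = C(9,2)/C(19,2) = 4/19
  3 gold: C(3,3)C(2,0)/C(5,3) = 1/10; then P = C(10,2)/C(19,2) = 5/19
P(both gold) = 23/114 ≈ 0.2018.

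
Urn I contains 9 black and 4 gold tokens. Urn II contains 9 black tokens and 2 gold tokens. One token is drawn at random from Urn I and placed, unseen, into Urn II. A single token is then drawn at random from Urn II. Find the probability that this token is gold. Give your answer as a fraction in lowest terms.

Condition on how many of the transferred tokens are gold (from Urn I: 4 gold of 13; then Urn II has 12 total).
  0 gold: C(4,0)C(9,1)/C(13,1) = 9/13; then P = 2/12
  1 gold: C(4,1)C(9,0)/C(13,1) = 4/13; then P = 3/12
P(gold from Urn II) = 5/26 ≈ 0.1923.

5/26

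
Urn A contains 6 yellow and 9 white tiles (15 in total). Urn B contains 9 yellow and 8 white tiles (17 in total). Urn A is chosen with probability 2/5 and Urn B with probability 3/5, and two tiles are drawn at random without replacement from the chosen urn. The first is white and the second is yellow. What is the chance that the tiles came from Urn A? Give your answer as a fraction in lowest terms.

P(E | Urn A) = 9/35; P(E | Urn B) = 9/34.
P(E) = 2/5·9/35 + 3/5·9/34 = 1557/5950.
By Bayes' rule, P(Urn A | E) = 18/175 / 1557/5950 = 68/173 ≈ 0.3931.

68/173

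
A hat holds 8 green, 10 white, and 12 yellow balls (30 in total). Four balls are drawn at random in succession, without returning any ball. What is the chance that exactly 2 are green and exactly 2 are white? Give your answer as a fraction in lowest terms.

4/87

Unordered draws without replacement: count favorable combinations over C(30,4).
Favorable = C(8,2) · C(10,2) · C(12,0) = 1260; total = C(30,4) = 27405.
P = 1260/27405 = 4/87 ≈ 0.0460.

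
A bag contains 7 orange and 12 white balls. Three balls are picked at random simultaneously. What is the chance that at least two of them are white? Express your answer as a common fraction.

682/969

Sum the hypergeometric tail for j = 2,…,3 white balls.
Favorable = C(12,2)·C(7,1) + C(12,3)·C(7,0) = 682; total = C(19,3) = 969.
P = 682/969 = 682/969 ≈ 0.7038.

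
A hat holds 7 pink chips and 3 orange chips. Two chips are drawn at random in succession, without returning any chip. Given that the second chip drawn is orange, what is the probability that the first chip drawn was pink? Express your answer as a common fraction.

P(first=pink and the second chip drawn is orange) = (7/10)·(3/9) = 7/30.
P(the second chip drawn is orange) = Σ over first color = 7/30 + 1/15 = 3/10.
By Bayes, P(first=pink | the second chip drawn is orange) = 7/30 / 3/10 = 7/9 ≈ 0.7778.

7/9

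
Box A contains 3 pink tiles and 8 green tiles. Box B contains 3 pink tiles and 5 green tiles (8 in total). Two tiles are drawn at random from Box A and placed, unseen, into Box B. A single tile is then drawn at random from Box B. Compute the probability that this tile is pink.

Condition on how many of the transferred tiles are pink (from Box A: 3 pink of 11; then Box B has 10 total).
  0 pink: C(3,0)C(8,2)/C(11,2) = 28/55; then P = 3/10
  1 pink: C(3,1)C(8,1)/C(11,2) = 24/55; then P = 4/10
  2 pink: C(3,2)C(8,0)/C(11,2) = 3/55; then P = 5/10
P(pink from Box B) = 39/110 ≈ 0.3545.

39/110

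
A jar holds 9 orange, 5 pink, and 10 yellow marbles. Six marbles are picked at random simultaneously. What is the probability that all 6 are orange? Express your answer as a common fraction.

Unordered draws without replacement: count favorable combinations over C(24,6).
Favorable = C(9,6) · C(5,0) · C(10,0) = 84; total = C(24,6) = 134596.
P = 84/134596 = 3/4807 ≈ 0.0006.

3/4807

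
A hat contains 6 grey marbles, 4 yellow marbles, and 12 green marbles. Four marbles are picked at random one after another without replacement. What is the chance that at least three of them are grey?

67/1463

Sum the hypergeometric tail for j = 3,…,4 grey marbles.
Favorable = C(6,3)·C(16,1) + C(6,4)·C(16,0) = 335; total = C(22,4) = 7315.
P = 335/7315 = 67/1463 ≈ 0.0458.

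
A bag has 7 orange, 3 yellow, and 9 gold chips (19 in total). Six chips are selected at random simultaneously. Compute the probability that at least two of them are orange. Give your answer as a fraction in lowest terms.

246/323

Sum the hypergeometric tail for j = 2,…,6 orange chips.
Favorable = C(7,2)·C(12,4) + C(7,3)·C(12,3) + C(7,4)·C(12,2) + C(7,5)·C(12,1) + C(7,6)·C(12,0) = 20664; total = C(19,6) = 27132.
P = 20664/27132 = 246/323 ≈ 0.7616.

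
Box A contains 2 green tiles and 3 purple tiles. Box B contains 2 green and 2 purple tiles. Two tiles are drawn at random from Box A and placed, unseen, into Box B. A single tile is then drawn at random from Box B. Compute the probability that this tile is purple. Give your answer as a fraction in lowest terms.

8/15

Condition on how many of the transferred tiles are purple (from Box A: 3 purple of 5; then Box B has 6 total).
  0 purple: C(3,0)C(2,2)/C(5,2) = 1/10; then P = 2/6
  1 purple: C(3,1)C(2,1)/C(5,2) = 3/5; then P = 3/6
  2 purple: C(3,2)C(2,0)/C(5,2) = 3/10; then P = 4/6
P(purple from Box B) = 8/15 ≈ 0.5333.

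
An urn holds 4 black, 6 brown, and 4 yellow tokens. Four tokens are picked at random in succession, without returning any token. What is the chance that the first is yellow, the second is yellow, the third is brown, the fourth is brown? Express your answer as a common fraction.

15/1001

Multiply the conditional probability of each draw in order, without replacement, so each draw removes one from its color and from the total.
P = (4/14) · (3/13) · (6/12) · (5/11) = 15/1001 ≈ 0.0150.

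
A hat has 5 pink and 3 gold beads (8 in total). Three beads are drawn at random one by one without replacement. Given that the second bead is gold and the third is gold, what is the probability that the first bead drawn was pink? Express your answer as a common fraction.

P(first=pink and the second bead is gold and the third is gold) = (5/8)·(3/7)·(2/6) = 5/56.
P(E) = Σ over first color = 5/56 + 1/56 = 3/28.
By Bayes, P(first=pink | E) = 5/56 / 3/28 = 5/6 ≈ 0.8333.

5/6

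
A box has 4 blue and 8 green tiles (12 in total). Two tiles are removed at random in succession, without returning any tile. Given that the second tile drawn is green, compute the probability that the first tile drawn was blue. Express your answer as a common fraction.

4/11

P(first=blue and the second tile drawn is green) = (4/12)·(8/11) = 8/33.
P(the second tile drawn is green) = Σ over first color = 8/33 + 14/33 = 2/3.
By Bayes, P(first=blue | the second tile drawn is green) = 8/33 / 2/3 = 4/11 ≈ 0.3636.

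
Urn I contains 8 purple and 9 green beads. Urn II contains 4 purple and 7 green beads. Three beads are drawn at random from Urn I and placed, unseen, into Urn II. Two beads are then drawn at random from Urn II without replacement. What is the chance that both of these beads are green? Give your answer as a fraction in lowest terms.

1119/3094

Condition on how many of the transferred beads are green (from Urn I: 9 green of 17; then Urn II has 14 total).
  0 green: C(9,0)C(8,3)/C(17,3) = 7/85; then P = C(7,2)/C(14,2) = 3/13
  1 green: C(9,1)C(8,2)/C(17,3) = 63/170; then P = C(8,2)/C(14,2) = 4/13
  2 green: C(9,2)C(8,1)/C(17,3) = 36/85; then P = C(9,2)/C(14,2) = 36/91
  3 green: C(9,3)C(8,0)/C(17,3) = 21/170; then P = C(10,2)/C(14,2) = 45/91
P(both green) = 1119/3094 ≈ 0.3617.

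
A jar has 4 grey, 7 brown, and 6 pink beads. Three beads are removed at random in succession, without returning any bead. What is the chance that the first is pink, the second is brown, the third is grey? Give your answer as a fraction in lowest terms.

7/170

Multiply the conditional probability of each draw in order, without replacement, so each draw removes one from its color and from the total.
P = (6/17) · (7/16) · (4/15) = 7/170 ≈ 0.0412.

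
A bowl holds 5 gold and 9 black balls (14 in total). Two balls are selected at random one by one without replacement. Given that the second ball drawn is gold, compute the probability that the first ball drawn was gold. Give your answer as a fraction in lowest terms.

P(first=gold and the second ball drawn is gold) = (5/14)·(4/13) = 10/91.
P(the second ball drawn is gold) = Σ over first color = 10/91 + 45/182 = 5/14.
By Bayes, P(first=gold | the second ball drawn is gold) = 10/91 / 5/14 = 4/13 ≈ 0.3077.

4/13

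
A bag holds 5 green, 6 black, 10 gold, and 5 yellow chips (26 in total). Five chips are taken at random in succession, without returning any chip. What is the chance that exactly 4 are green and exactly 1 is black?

Unordered draws without replacement: count favorable combinations over C(26,5).
Favorable = C(5,4) · C(6,1) · C(10,0) · C(5,0) = 30; total = C(26,5) = 65780.
P = 30/65780 = 3/6578 ≈ 0.0005.

3/6578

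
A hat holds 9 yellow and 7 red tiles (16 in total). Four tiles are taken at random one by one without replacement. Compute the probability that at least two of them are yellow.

21/26

Sum the hypergeometric tail for j = 2,…,4 yellow tiles.
Favorable = C(9,2)·C(7,2) + C(9,3)·C(7,1) + C(9,4)·C(7,0) = 1470; total = C(16,4) = 1820.
P = 1470/1820 = 21/26 ≈ 0.8077.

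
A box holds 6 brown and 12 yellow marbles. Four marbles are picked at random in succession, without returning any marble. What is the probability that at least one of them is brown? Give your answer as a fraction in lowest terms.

Use the complement: P(at least one brown) = 1 − P(no brown).
P(none) = C(12,4)/C(18,4) = 495/3060.
So P = 1 − 495/3060 = 57/68 ≈ 0.8382.

57/68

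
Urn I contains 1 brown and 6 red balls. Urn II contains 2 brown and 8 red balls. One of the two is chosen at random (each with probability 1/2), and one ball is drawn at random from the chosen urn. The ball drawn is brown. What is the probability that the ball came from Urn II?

P(brown | Urn I) = 1/7; P(brown | Urn II) = 1/5.
P(brown) = 1/2·1/7 + 1/2·1/5 = 6/35.
By Bayes' rule, P(Urn II | brown) = 1/10 / 6/35 = 7/12 ≈ 0.5833.

7/12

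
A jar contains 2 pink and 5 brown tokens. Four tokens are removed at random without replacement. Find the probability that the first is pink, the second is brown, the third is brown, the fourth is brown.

Multiply the conditional probability of each draw in order, without replacement, so each draw removes one from its color and from the total.
P = (2/7) · (5/6) · (4/5) · (3/4) = 1/7 ≈ 0.1429.

1/7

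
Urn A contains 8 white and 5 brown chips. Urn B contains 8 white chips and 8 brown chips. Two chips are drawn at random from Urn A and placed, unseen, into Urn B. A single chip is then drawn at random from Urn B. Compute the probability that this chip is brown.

Condition on how many of the transferred chips are brown (from Urn A: 5 brown of 13; then Urn B has 18 total).
  0 brown: C(5,0)C(8,2)/C(13,2) = 14/39; then P = 8/18
  1 brown: C(5,1)C(8,1)/C(13,2) = 20/39; then P = 9/18
  2 brown: C(5,2)C(8,0)/C(13,2) = 5/39; then P = 10/18
P(brown from Urn B) = 19/39 ≈ 0.4872.

19/39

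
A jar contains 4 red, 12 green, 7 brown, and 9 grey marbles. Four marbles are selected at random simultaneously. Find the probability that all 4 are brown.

7/7192

Unordered draws without replacement: count favorable combinations over C(32,4).
Favorable = C(4,0) · C(12,0) · C(7,4) · C(9,0) = 35; total = C(32,4) = 35960.
P = 35/35960 = 7/7192 ≈ 0.0010.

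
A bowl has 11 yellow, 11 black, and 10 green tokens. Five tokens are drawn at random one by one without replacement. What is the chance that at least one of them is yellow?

Use the complement: P(at least one yellow) = 1 − P(no yellow).
P(none) = C(21,5)/C(32,5) = 20349/201376.
So P = 1 − 20349/201376 = 25861/28768 ≈ 0.8990.

25861/28768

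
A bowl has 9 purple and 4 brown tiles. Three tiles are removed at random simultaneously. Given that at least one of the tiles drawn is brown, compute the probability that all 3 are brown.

2/101

P(all 3 brown) = C(4,3)/C(13,3) = 2/143; P(at least one brown) = 1 − C(9,3)/C(13,3) = 101/143.
Since 'all 3 brown' ⊆ 'at least one brown', P(all 3 | at least one) = 2/143 / 101/143 = 2/101 ≈ 0.0198.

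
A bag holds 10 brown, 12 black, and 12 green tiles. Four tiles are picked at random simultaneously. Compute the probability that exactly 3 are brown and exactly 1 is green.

Unordered draws without replacement: count favorable combinations over C(34,4).
Favorable = C(10,3) · C(12,0) · C(12,1) = 1440; total = C(34,4) = 46376.
P = 1440/46376 = 180/5797 ≈ 0.0311.

180/5797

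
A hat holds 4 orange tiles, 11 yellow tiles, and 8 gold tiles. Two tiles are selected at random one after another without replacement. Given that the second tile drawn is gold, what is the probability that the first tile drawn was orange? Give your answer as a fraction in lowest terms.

P(first=orange and the second tile drawn is gold) = (4/23)·(8/22) = 16/253.
P(the second tile drawn is gold) = Σ over first color = 16/253 + 4/23 + 28/253 = 8/23.
By Bayes, P(first=orange | the second tile drawn is gold) = 16/253 / 8/23 = 2/11 ≈ 0.1818.

2/11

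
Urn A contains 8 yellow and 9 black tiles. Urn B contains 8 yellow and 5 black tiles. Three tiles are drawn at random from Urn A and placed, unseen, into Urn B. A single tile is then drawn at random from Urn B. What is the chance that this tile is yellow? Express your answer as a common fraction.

10/17

Condition on how many of the transferred tiles are yellow (from Urn A: 8 yellow of 17; then Urn B has 16 total).
  0 yellow: C(8,0)C(9,3)/C(17,3) = 21/170; then P = 8/16
  1 yellow: C(8,1)C(9,2)/C(17,3) = 36/85; then P = 9/16
  2 yellow: C(8,2)C(9,1)/C(17,3) = 63/170; then P = 10/16
  3 yellow: C(8,3)C(9,0)/C(17,3) = 7/85; then P = 11/16
P(yellow from Urn B) = 10/17 ≈ 0.5882.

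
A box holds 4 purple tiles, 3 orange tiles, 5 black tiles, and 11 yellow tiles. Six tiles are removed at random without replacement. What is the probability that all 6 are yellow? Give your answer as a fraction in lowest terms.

Unordered draws without replacement: count favorable combinations over C(23,6).
Favorable = C(4,0) · C(3,0) · C(5,0) · C(11,6) = 462; total = C(23,6) = 100947.
P = 462/100947 = 2/437 ≈ 0.0046.

2/437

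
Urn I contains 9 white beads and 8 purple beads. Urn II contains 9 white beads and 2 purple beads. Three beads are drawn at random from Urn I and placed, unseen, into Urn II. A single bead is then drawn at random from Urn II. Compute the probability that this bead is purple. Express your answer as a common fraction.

29/119

Condition on how many of the transferred beads are purple (from Urn I: 8 purple of 17; then Urn II has 14 total).
  0 purple: C(8,0)C(9,3)/C(17,3) = 21/170; then P = 2/14
  1 purple: C(8,1)C(9,2)/C(17,3) = 36/85; then P = 3/14
  2 purple: C(8,2)C(9,1)/C(17,3) = 63/170; then P = 4/14
  3 purple: C(8,3)C(9,0)/C(17,3) = 7/85; then P = 5/14
P(purple from Urn II) = 29/119 ≈ 0.2437.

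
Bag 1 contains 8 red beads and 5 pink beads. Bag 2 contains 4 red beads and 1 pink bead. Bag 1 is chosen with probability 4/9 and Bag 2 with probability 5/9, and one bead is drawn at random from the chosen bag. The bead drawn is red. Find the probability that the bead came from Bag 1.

P(red | Bag 1) = 8/13; P(red | Bag 2) = 4/5.
P(red) = 4/9·8/13 + 5/9·4/5 = 28/39.
By Bayes' rule, P(Bag 1 | red) = 32/117 / 28/39 = 8/21 ≈ 0.3810.

8/21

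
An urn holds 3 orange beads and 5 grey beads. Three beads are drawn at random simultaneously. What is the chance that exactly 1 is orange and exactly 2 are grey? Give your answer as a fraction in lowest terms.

Unordered draws without replacement: count favorable combinations over C(8,3).
Favorable = C(3,1) · C(5,2) = 30; total = C(8,3) = 56.
P = 30/56 = 15/28 ≈ 0.5357.

15/28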